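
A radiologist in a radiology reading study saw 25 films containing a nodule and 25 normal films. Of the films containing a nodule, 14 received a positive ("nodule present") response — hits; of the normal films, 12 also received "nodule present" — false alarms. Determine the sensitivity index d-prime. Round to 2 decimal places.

d-prime = 0.20

H = 14/25 = 0.5600
FA = 12/25 = 0.4800
Φ⁻¹(0.5600) = 0.1510, Φ⁻¹(0.4800) = -0.0502
d' = z(H) − z(FA) = 0.1510 − (-0.0502) = 0.2012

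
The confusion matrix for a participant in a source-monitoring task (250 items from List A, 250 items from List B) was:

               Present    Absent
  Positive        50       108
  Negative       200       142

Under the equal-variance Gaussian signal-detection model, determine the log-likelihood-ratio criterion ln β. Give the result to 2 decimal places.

ln β = -0.34

H = 50/250 = 0.2000
FA = 108/250 = 0.4320
z(H) = -0.842
z(FA) = -0.171
ln β = −½·[z(H)² − z(FA)²] = −0.5 × (0.709 − 0.029) = -0.340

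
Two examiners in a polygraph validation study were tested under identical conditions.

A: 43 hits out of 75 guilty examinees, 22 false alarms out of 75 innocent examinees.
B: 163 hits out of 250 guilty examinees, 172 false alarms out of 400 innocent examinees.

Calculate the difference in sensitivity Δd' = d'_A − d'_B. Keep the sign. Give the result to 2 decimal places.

A: z(0.5733) = 0.185, z(0.2933) = -0.544, d' = 0.729
B: z(0.6520) = 0.391, z(0.4300) = -0.176, d' = 0.567
Δd' = d'_A − d'_B = 0.729 − 0.567 = 0.162
A has the higher sensitivity.

Δd' = 0.16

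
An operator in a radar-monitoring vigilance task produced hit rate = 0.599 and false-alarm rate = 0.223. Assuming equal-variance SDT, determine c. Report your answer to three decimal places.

c = 0.256

z(H) = z(0.599) = 0.2508
z(FA) = z(0.223) = -0.7621
c = −½·[z(H) + z(FA)] = −0.5 × (0.2508 + (-0.7621)) = 0.25565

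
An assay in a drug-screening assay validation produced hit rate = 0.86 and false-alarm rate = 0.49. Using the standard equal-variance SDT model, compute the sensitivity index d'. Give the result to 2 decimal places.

Φ⁻¹(H) = Φ⁻¹(0.86) = 1.080
Φ⁻¹(FA) = Φ⁻¹(0.49) = -0.025
d' = z(H) − z(FA) = 1.080 − (-0.025) = 1.105

d' = 1.11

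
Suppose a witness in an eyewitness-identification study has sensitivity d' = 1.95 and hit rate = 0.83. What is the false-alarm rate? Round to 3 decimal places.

false-alarm rate = 0.160

z(hit rate) = z(0.83) = 0.9542
z(FA) = z(H) − d' = 0.9542 − 1.95 = -0.9958
false-alarm rate = Φ(-0.9958) = 0.1597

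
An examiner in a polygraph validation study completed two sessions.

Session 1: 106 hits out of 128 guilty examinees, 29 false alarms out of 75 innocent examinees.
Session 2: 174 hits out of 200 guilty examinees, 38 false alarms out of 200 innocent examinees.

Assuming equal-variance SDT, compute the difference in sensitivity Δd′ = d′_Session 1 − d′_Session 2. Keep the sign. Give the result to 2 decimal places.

Δd′ = -0.77

Session 1: z(0.8281) = 0.947, z(0.3867) = -0.288, d' = 1.235
Session 2: z(0.8700) = 1.126, z(0.1900) = -0.878, d' = 2.004
Δd' = d'_Session 1 − d'_Session 2 = 1.235 − 2.004 = -0.769
Session 2 has the higher sensitivity.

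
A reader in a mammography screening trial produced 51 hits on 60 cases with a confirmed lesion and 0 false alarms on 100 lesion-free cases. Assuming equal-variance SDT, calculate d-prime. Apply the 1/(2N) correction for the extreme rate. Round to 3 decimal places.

The false-alarm rate is 0/100 = 0, so apply the 1/(2N) correction: FA → 1/(2·100) = 0.00500.
z(H) = z(0.85000) = 1.0364
z(FA) = z(0.00500) = -2.5758
d' = 1.0364 − (-2.5758) = 3.6122

d-prime = 3.612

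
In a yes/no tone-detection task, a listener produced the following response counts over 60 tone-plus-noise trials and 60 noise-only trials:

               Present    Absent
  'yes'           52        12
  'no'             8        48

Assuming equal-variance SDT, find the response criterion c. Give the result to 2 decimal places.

H = 52/60 = 0.8667
FA = 12/60 = 0.2000
Φ⁻¹(0.8667) = 1.1109, Φ⁻¹(0.2000) = -0.8416
c = −½·[z(H) + z(FA)] = −0.5 × (1.1109 + (-0.8416)) = -0.13465

c = -0.13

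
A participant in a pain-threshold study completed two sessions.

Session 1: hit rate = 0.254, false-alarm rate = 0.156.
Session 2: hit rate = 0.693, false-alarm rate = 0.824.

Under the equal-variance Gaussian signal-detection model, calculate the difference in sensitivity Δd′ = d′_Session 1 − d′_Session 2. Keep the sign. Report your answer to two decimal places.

Session 1: z(0.254) = -0.662, z(0.156) = -1.011, d' = 0.349
Session 2: z(0.693) = 0.504, z(0.824) = 0.931, d' = -0.427
Δd' = d'_Session 1 − d'_Session 2 = 0.349 − (-0.427) = 0.776
Session 1 has the higher sensitivity.

Δd′ = 0.78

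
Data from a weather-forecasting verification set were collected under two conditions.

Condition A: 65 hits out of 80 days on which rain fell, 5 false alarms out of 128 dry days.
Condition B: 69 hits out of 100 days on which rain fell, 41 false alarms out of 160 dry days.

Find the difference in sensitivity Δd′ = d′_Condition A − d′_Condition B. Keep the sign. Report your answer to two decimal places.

Condition A: z(0.8125) = 0.887, z(0.0391) = -1.761, d' = 2.648
Condition B: z(0.6900) = 0.496, z(0.2562) = -0.655, d' = 1.151
Δd' = d'_Condition A − d'_Condition B = 2.648 − 1.151 = 1.497
Condition A has the higher sensitivity.

Δd′ = 1.50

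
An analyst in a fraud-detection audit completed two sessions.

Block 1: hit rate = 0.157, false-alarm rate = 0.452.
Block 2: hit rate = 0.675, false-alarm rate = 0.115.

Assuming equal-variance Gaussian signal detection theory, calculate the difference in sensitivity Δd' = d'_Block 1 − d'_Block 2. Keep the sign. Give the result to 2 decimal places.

Δd' = -2.54

Block 1: z(0.157) = -1.007, z(0.452) = -0.121, d' = -0.886
Block 2: z(0.675) = 0.454, z(0.115) = -1.200, d' = 1.654
Δd' = d'_Block 1 − d'_Block 2 = -0.886 − 1.654 = -2.540
Block 2 has the higher sensitivity.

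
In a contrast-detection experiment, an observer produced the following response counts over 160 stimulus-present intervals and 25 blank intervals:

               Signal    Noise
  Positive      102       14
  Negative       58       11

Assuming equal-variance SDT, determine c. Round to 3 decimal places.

H = 102/160 = 0.6375
FA = 14/25 = 0.5600
z(0.6375) = 0.3518, z(0.5600) = 0.1510
c = −½·[z(H) + z(FA)] = −0.5 × (0.3518 + 0.1510) = -0.2514
c < 0: the observer has a liberal response bias.

c = -0.251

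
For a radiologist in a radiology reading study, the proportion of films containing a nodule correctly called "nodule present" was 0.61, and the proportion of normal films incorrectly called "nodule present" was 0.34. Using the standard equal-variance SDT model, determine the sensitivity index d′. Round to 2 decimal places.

z(H) = 0.279
z(FA) = -0.412
d' = z(H) − z(FA) = 0.279 − (-0.412) = 0.691

d′ = 0.69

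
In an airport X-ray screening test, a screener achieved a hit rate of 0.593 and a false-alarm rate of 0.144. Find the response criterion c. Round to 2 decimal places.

z(H) = 0.235
z(FA) = -1.063
c = −½·[z(H) + z(FA)] = −0.5 × (0.235 + (-1.063)) = 0.414
c > 0: the screener has a conservative response bias.

c = 0.41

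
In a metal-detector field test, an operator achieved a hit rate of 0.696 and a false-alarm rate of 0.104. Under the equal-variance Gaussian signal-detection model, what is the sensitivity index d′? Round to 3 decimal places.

d′ = 1.772

Φ⁻¹(H) = Φ⁻¹(0.696) = 0.5129
Φ⁻¹(FA) = Φ⁻¹(0.104) = -1.2591
d' = z(H) − z(FA) = 0.5129 − (-1.2591) = 1.7720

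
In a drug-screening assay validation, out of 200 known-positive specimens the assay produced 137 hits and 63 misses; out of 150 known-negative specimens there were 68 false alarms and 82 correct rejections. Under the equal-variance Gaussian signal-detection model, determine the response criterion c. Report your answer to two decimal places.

H = 137/200 = 0.6850
FA = 68/150 = 0.4533
z(H) = z(0.6850) = 0.4817
z(FA) = z(0.4533) = -0.1173
c = −½·[z(H) + z(FA)] = −0.5 × (0.4817 + (-0.1173)) = -0.1822
c < 0: the assay has a liberal response bias.

c = -0.18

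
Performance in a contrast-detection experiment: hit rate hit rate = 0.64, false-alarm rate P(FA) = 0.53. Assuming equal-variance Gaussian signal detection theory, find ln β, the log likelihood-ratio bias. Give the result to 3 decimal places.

ln β = -0.061

Φ⁻¹(0.64) = 0.3585, Φ⁻¹(0.53) = 0.0753
ln β = −½·[z(H)² − z(FA)²] = −0.5 × (0.1285 − 0.0057) = -0.0614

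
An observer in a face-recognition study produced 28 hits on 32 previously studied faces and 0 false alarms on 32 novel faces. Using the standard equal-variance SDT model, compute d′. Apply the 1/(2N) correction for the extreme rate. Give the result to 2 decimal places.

d′ = 3.30

The false-alarm rate is 0/32 = 0, so apply the 1/(2N) correction: FA → 1/(2·32) = 0.01562.
z(H) = z(0.87500) = 1.150
z(FA) = z(0.01562) = -2.154
d' = 1.150 − (-2.154) = 3.304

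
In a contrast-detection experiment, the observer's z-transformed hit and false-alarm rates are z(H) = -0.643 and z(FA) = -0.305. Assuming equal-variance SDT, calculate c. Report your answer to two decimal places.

c = 0.47

c = −½·[z(H) + z(FA)] = −½·(-0.643 + (-0.305)) = 0.474
c > 0: the observer has a conservative response bias.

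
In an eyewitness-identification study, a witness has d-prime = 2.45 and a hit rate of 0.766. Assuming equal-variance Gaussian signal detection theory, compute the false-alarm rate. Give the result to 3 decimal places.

z(hit rate) = z(0.766) = 0.7257
z(FA) = z(H) − d' = 0.7257 − 2.45 = -1.7243
false-alarm rate = Φ(-1.7243) = 0.0423

false-alarm rate = 0.042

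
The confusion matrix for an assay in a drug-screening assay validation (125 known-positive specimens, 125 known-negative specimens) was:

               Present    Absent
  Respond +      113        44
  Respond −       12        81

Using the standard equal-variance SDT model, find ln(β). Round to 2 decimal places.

H = 113/125 = 0.9040
FA = 44/125 = 0.3520
z(H) = 1.305
z(FA) = -0.380
ln β = −½·[z(H)² − z(FA)²] = −0.5 × (1.703 − 0.144) = -0.7795

ln β = -0.78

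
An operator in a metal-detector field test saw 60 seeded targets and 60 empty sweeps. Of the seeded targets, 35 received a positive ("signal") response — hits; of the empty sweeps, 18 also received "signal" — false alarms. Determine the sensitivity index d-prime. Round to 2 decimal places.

H = 35/60 = 0.5833
FA = 18/60 = 0.3000
Φ⁻¹(H) = Φ⁻¹(0.5833) = 0.2103
Φ⁻¹(FA) = Φ⁻¹(0.3000) = -0.5244
d' = z(H) − z(FA) = 0.2103 − (-0.5244) = 0.7347

d-prime = 0.73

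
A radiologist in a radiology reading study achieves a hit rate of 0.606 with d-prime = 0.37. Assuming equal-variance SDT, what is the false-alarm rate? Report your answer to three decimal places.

false-alarm rate = 0.460

z(hit rate) = z(0.606) = 0.2689
z(FA) = z(H) − d' = 0.2689 − 0.37 = -0.1011
false-alarm rate = Φ(-0.1011) = 0.4597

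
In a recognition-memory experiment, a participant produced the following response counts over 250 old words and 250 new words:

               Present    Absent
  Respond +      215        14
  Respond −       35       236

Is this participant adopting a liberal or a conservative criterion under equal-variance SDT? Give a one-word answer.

z(H) = 1.080, z(FA) = -1.589
c = −½·(z(H) + z(FA)) = 0.2545
c > 0 → conservative criterion (biased toward responding “no”).

conservative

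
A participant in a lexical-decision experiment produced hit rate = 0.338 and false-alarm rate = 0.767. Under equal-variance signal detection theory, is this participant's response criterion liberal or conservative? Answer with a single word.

z(H) = -0.418, z(FA) = 0.729
c = −½·(z(H) + z(FA)) = -0.1555
c < 0 → liberal criterion (biased toward responding “yes”).

liberal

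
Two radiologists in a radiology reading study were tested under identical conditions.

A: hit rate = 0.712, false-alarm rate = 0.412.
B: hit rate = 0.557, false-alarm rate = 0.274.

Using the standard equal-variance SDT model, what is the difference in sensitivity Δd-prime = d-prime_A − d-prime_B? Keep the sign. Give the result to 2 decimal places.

A: z(0.712) = 0.559, z(0.412) = -0.222, d' = 0.781
B: z(0.557) = 0.143, z(0.274) = -0.601, d' = 0.744
Δd' = d'_A − d'_B = 0.781 − 0.744 = 0.037
A has the higher sensitivity.

Δd-prime = 0.04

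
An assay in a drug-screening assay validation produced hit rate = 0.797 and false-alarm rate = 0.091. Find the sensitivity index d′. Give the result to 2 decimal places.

z(0.797) = 0.831, z(0.091) = -1.335
d' = z(H) − z(FA) = 0.831 − (-1.335) = 2.166

d′ = 2.17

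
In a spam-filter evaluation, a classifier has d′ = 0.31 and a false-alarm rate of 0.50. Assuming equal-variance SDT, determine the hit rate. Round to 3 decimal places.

z(false-alarm rate) = z(0.50) = 0.0000
z(H) = z(FA) + d' = 0.0000 + 0.31 = 0.3100
hit rate = Φ(0.3100) = 0.6217

hit rate = 0.622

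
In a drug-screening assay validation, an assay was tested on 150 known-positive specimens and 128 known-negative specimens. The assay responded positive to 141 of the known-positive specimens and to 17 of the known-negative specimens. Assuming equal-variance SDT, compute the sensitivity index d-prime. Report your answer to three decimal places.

H = 141/150 = 0.9400
FA = 17/128 = 0.1328
z(H) = z(0.9400) = 1.5548
z(FA) = z(0.1328) = -1.1133
d' = z(H) − z(FA) = 1.5548 − (-1.1133) = 2.6681

d-prime = 2.668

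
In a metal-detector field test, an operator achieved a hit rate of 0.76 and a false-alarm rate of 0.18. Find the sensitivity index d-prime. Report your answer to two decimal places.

Φ⁻¹(H) = Φ⁻¹(0.76) = 0.706
Φ⁻¹(FA) = Φ⁻¹(0.18) = -0.915
d' = z(H) − z(FA) = 0.706 − (-0.915) = 1.621

d-prime = 1.62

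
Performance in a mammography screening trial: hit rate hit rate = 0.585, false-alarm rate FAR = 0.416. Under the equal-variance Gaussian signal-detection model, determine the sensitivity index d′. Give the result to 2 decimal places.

d′ = 0.43

z(H) = z(0.585) = 0.2147
z(FA) = z(0.416) = -0.2121
d' = z(H) − z(FA) = 0.2147 − (-0.2121) = 0.4268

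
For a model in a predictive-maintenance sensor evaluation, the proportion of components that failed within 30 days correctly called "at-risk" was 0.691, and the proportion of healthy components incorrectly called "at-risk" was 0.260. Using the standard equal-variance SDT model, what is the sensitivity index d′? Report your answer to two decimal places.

d′ = 1.14

z(H) = 0.4987
z(FA) = -0.6433
d' = z(H) − z(FA) = 0.4987 − (-0.6433) = 1.1420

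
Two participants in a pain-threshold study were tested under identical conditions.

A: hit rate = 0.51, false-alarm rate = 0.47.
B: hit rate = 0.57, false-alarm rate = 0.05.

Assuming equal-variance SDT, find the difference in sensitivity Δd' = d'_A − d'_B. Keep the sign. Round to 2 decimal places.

A: z(0.51) = 0.025, z(0.47) = -0.075, d' = 0.100
B: z(0.57) = 0.176, z(0.05) = -1.645, d' = 1.821
Δd' = d'_A − d'_B = 0.100 − 1.821 = -1.721
B has the higher sensitivity.

Δd' = -1.72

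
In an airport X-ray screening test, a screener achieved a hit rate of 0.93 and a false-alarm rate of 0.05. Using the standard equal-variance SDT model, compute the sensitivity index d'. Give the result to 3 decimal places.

z(H) = 1.4758
z(FA) = -1.6449
d' = z(H) − z(FA) = 1.4758 − (-1.6449) = 3.1207

d' = 3.121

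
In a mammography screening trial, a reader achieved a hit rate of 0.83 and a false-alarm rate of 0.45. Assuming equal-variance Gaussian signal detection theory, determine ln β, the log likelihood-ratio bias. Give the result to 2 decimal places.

Φ⁻¹(0.83) = 0.954, Φ⁻¹(0.45) = -0.126
ln β = −½·[z(H)² − z(FA)²] = −0.5 × (0.910 − 0.016) = -0.447

ln β = -0.45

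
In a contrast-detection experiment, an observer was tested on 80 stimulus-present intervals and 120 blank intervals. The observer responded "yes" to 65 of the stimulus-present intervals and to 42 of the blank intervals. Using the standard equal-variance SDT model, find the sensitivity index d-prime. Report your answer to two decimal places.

H = 65/80 = 0.8125
FA = 42/120 = 0.3500
Φ⁻¹(H) = 0.8871
Φ⁻¹(FA) = -0.3853
d' = z(H) − z(FA) = 0.8871 − (-0.3853) = 1.2724

d-prime = 1.27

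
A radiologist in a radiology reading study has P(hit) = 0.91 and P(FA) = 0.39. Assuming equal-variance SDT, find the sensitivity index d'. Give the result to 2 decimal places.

d' = 1.62

z(0.91) = 1.3408, z(0.39) = -0.2793
d' = z(H) − z(FA) = 1.3408 − (-0.2793) = 1.6201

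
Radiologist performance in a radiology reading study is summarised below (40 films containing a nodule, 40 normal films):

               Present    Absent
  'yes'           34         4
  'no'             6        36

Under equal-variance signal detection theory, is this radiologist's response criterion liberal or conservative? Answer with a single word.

z(H) = 1.036, z(FA) = -1.282
c = −½·(z(H) + z(FA)) = 0.123
c > 0 → conservative criterion (biased toward responding “no”).

conservative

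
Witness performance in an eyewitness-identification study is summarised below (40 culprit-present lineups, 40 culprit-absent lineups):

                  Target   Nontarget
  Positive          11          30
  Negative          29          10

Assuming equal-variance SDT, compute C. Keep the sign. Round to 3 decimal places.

H = 11/40 = 0.2750
FA = 30/40 = 0.7500
z(0.2750) = -0.5978, z(0.7500) = 0.6745
c = −½·[z(H) + z(FA)] = −0.5 × (-0.5978 + 0.6745) = -0.03835

C = -0.038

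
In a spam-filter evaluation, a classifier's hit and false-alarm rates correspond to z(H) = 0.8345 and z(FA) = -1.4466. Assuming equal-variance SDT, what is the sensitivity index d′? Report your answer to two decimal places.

d' = z(H) − z(FA) = 0.8345 − (-1.4466) = 2.2811

d′ = 2.28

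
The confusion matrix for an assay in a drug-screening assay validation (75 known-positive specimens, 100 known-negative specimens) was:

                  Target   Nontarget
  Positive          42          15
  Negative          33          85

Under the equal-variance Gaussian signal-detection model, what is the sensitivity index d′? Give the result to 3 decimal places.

H = 42/75 = 0.5600
FA = 15/100 = 0.1500
Φ⁻¹(H) = 0.1510
Φ⁻¹(FA) = -1.0364
d' = z(H) − z(FA) = 0.1510 − (-1.0364) = 1.1874

d′ = 1.187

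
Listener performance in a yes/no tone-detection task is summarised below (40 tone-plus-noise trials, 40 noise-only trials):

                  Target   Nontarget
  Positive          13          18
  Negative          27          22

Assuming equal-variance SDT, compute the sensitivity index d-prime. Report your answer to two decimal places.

H = 13/40 = 0.3250
FA = 18/40 = 0.4500
z(0.3250) = -0.454, z(0.4500) = -0.126
d' = z(H) − z(FA) = -0.454 − (-0.126) = -0.328

d-prime = -0.33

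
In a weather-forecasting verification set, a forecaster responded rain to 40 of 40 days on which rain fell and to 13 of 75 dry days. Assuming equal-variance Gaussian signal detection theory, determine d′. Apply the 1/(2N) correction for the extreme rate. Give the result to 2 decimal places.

The hit rate is 40/40 = 1, so apply the 1/(2N) correction: H → 1 − 1/(2·40) = 0.98750.
z(H) = z(0.98750) = 2.241
z(FA) = z(0.17333) = -0.941
d' = 2.241 − (-0.941) = 3.182

d′ = 3.18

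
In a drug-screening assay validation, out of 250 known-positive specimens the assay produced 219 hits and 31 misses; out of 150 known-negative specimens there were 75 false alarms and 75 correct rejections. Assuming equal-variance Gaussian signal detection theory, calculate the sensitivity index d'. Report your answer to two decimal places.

H = 219/250 = 0.8760
FA = 75/150 = 0.5000
Φ⁻¹(H) = 1.1552
Φ⁻¹(FA) = 0.0000
d' = z(H) − z(FA) = 1.1552 − 0.0000 = 1.1552

d' = 1.16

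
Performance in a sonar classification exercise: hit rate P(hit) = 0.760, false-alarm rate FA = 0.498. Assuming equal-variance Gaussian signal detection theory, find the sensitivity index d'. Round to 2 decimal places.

z(0.760) = 0.7063, z(0.498) = -0.0050
d' = z(H) − z(FA) = 0.7063 − (-0.0050) = 0.7113

d' = 0.71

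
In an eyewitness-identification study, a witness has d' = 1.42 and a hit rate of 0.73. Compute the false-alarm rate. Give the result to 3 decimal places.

z(hit rate) = z(0.73) = 0.6128
z(FA) = z(H) − d' = 0.6128 − 1.42 = -0.8072
false-alarm rate = Φ(-0.8072) = 0.2098

false-alarm rate = 0.210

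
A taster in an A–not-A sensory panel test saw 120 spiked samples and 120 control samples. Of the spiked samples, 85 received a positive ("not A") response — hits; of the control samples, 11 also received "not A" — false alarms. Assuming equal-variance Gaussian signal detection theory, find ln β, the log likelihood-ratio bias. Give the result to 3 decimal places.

H = 85/120 = 0.7083
FA = 11/120 = 0.0917
z(H) = z(0.7083) = 0.5484
z(FA) = z(0.0917) = -1.3304
ln β = −½·[z(H)² − z(FA)²] = −0.5 × (0.3007 − 1.7700) = 0.73465

ln β = 0.735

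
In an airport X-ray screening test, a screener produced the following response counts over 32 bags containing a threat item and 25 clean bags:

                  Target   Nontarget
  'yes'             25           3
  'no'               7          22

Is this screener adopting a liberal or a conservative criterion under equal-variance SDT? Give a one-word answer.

z(H) = 0.776, z(FA) = -1.175
c = −½·(z(H) + z(FA)) = 0.1995
c > 0 → conservative criterion (biased toward responding “no”).

conservative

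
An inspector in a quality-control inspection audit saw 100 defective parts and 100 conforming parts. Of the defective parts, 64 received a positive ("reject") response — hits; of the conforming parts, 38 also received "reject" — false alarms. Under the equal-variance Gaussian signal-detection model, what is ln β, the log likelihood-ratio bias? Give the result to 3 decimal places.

H = 64/100 = 0.6400
FA = 38/100 = 0.3800
z(H) = z(0.6400) = 0.3585
z(FA) = z(0.3800) = -0.3055
ln β = −½·[z(H)² − z(FA)²] = −0.5 × (0.1285 − 0.0933) = -0.0176

ln β = -0.018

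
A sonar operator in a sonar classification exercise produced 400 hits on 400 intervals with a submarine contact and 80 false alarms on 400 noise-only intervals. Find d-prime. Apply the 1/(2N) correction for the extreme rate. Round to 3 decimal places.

d-prime = 3.865

The hit rate is 400/400 = 1, so apply the 1/(2N) correction: H → 1 − 1/(2·400) = 0.99875.
z(H) = z(0.99875) = 3.0233
z(FA) = z(0.20000) = -0.8416
d' = 3.0233 − (-0.8416) = 3.8649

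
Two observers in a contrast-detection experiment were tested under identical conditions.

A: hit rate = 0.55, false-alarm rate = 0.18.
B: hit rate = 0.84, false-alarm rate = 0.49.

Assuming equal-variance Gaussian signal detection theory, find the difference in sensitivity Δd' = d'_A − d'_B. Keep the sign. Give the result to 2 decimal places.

A: z(0.55) = 0.126, z(0.18) = -0.915, d' = 1.041
B: z(0.84) = 0.994, z(0.49) = -0.025, d' = 1.019
Δd' = d'_A − d'_B = 1.041 − 1.019 = 0.022
A has the higher sensitivity.

Δd' = 0.02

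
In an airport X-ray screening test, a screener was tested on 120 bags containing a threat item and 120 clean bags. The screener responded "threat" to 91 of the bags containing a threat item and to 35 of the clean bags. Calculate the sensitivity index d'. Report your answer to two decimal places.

d' = 1.25

H = 91/120 = 0.7583
FA = 35/120 = 0.2917
Φ⁻¹(H) = 0.701
Φ⁻¹(FA) = -0.548
d' = z(H) − z(FA) = 0.701 − (-0.548) = 1.249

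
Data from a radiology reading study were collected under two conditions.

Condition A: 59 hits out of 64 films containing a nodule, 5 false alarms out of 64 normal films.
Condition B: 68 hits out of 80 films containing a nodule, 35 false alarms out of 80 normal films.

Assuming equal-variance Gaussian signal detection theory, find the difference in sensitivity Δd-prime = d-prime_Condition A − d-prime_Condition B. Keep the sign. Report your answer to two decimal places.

Δd-prime = 1.64

Condition A: z(0.9219) = 1.418, z(0.0781) = -1.418, d' = 2.836
Condition B: z(0.8500) = 1.036, z(0.4375) = -0.157, d' = 1.193
Δd' = d'_Condition A − d'_Condition B = 2.836 − 1.193 = 1.643
Condition A has the higher sensitivity.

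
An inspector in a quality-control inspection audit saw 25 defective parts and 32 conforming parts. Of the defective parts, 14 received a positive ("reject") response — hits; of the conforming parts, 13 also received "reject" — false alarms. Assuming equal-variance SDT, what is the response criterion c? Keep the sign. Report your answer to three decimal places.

c = 0.043

H = 14/25 = 0.5600
FA = 13/32 = 0.4062
z(H) = 0.1510
z(FA) = -0.2373
c = −½·[z(H) + z(FA)] = −0.5 × (0.1510 + (-0.2373)) = 0.04315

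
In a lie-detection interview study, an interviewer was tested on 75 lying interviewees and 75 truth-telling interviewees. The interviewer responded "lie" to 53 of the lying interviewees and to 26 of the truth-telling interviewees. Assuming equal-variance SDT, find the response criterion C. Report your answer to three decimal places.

C = -0.075

H = 53/75 = 0.7067
FA = 26/75 = 0.3467
Φ⁻¹(H) = Φ⁻¹(0.7067) = 0.5438
Φ⁻¹(FA) = Φ⁻¹(0.3467) = -0.3942
c = −½·[z(H) + z(FA)] = −0.5 × (0.5438 + (-0.3942)) = -0.0748
c < 0: the interviewer has a liberal response bias.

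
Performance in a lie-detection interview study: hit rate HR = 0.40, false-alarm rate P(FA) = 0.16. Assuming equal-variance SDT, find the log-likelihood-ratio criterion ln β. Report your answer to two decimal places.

Φ⁻¹(H) = -0.253
Φ⁻¹(FA) = -0.994
ln β = −½·[z(H)² − z(FA)²] = −0.5 × (0.064 − 0.988) = 0.462

ln β = 0.46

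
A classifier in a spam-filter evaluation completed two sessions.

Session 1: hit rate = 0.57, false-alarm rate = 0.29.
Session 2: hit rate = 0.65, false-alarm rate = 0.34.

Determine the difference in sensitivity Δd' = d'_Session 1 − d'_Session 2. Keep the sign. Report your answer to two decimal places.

Δd' = -0.07

Session 1: z(0.57) = 0.176, z(0.29) = -0.553, d' = 0.729
Session 2: z(0.65) = 0.385, z(0.34) = -0.412, d' = 0.797
Δd' = d'_Session 1 − d'_Session 2 = 0.729 − 0.797 = -0.068
Session 2 has the higher sensitivity.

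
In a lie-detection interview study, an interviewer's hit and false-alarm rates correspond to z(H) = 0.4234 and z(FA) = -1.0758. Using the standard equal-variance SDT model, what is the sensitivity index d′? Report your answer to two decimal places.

d′ = 1.50

d' = z(H) − z(FA) = 0.4234 − (-1.0758) = 1.4992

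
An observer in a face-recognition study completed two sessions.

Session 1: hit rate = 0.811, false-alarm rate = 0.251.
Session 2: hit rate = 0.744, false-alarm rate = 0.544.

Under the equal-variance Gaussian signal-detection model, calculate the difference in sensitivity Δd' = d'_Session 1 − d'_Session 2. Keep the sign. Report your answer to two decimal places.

Δd' = 1.01

Session 1: z(0.811) = 0.882, z(0.251) = -0.671, d' = 1.553
Session 2: z(0.744) = 0.656, z(0.544) = 0.111, d' = 0.545
Δd' = d'_Session 1 − d'_Session 2 = 1.553 − 0.545 = 1.008
Session 1 has the higher sensitivity.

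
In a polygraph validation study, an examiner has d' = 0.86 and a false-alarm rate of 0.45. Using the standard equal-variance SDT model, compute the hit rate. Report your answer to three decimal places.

z(false-alarm rate) = z(0.45) = -0.1257
z(H) = z(FA) + d' = -0.1257 + 0.86 = 0.7343
hit rate = Φ(0.7343) = 0.7686

hit rate = 0.769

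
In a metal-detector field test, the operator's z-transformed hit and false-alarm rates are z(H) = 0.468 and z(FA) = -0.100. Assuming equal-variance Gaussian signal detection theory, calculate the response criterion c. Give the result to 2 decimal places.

c = −½·[z(H) + z(FA)] = −½·(0.468 + (-0.100)) = -0.184

c = -0.18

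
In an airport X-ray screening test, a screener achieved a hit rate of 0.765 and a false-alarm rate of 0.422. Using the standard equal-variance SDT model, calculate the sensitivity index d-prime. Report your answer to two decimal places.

z(H) = 0.722
z(FA) = -0.197
d' = z(H) − z(FA) = 0.722 − (-0.197) = 0.919

d-prime = 0.92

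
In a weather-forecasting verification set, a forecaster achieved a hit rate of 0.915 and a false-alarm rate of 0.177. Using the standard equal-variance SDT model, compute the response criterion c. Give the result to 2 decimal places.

z(H) = z(0.915) = 1.372
z(FA) = z(0.177) = -0.927
c = −½·[z(H) + z(FA)] = −0.5 × (1.372 + (-0.927)) = -0.2225

c = -0.22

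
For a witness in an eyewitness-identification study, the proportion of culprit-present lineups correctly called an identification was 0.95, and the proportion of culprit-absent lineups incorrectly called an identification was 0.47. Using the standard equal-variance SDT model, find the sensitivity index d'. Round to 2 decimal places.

d' = 1.72

z(H) = 1.6449
z(FA) = -0.0753
d' = z(H) − z(FA) = 1.6449 − (-0.0753) = 1.7202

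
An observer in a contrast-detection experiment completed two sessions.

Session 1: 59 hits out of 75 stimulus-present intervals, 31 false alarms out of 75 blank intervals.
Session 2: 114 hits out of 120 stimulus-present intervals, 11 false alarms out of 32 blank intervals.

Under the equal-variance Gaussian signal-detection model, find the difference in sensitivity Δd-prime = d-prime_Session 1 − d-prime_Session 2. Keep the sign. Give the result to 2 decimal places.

Δd-prime = -1.03

Session 1: z(0.7867) = 0.795, z(0.4133) = -0.219, d' = 1.014
Session 2: z(0.9500) = 1.645, z(0.3438) = -0.402, d' = 2.047
Δd' = d'_Session 1 − d'_Session 2 = 1.014 − 2.047 = -1.033
Session 2 has the higher sensitivity.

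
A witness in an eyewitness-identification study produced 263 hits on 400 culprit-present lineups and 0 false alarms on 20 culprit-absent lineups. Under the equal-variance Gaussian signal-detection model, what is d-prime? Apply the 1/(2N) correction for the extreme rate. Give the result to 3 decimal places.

The false-alarm rate is 0/20 = 0, so apply the 1/(2N) correction: FA → 1/(2·20) = 0.02500.
z(H) = z(0.65750) = 0.4056
z(FA) = z(0.02500) = -1.9600
d' = 0.4056 − (-1.9600) = 2.3656

d-prime = 2.366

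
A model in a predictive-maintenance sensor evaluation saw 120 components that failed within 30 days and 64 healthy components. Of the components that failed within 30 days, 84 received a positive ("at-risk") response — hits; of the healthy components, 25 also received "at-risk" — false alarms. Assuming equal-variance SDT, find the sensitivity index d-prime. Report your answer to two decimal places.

H = 84/120 = 0.7000
FA = 25/64 = 0.3906
z(H) = z(0.7000) = 0.524
z(FA) = z(0.3906) = -0.278
d' = z(H) − z(FA) = 0.524 − (-0.278) = 0.802

d-prime = 0.80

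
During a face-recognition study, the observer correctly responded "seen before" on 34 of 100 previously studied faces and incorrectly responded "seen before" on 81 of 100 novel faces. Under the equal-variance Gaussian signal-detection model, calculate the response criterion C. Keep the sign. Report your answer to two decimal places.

C = -0.23

H = 34/100 = 0.3400
FA = 81/100 = 0.8100
Φ⁻¹(H) = -0.4125
Φ⁻¹(FA) = 0.8779
c = −½·[z(H) + z(FA)] = −0.5 × (-0.4125 + 0.8779) = -0.2327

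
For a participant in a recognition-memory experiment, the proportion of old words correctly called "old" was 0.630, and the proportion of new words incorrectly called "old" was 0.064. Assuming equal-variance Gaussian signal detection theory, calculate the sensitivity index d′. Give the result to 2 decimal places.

z(0.630) = 0.3319, z(0.064) = -1.5220
d' = z(H) − z(FA) = 0.3319 − (-1.5220) = 1.8539

d′ = 1.85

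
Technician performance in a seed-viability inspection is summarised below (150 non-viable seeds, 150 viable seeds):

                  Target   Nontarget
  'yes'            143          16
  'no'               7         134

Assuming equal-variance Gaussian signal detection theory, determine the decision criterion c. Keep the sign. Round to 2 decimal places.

H = 143/150 = 0.9533
FA = 16/150 = 0.1067
z(H) = 1.6777
z(FA) = -1.2443
c = −½·[z(H) + z(FA)] = −0.5 × (1.6777 + (-1.2443)) = -0.2167
c < 0: the technician has a liberal response bias.

c = -0.22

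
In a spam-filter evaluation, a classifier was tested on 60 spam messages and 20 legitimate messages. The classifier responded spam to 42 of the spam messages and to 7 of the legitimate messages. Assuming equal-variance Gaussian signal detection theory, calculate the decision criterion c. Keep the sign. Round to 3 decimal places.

H = 42/60 = 0.7000
FA = 7/20 = 0.3500
z(0.7000) = 0.5244, z(0.3500) = -0.3853
c = −½·[z(H) + z(FA)] = −0.5 × (0.5244 + (-0.3853)) = -0.06955
c < 0: the classifier has a liberal response bias.

c = -0.070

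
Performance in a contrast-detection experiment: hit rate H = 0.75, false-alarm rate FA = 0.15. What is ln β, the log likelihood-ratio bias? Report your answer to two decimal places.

ln β = 0.31

z(0.75) = 0.674, z(0.15) = -1.036
ln β = −½·[z(H)² − z(FA)²] = −0.5 × (0.454 − 1.073) = 0.3095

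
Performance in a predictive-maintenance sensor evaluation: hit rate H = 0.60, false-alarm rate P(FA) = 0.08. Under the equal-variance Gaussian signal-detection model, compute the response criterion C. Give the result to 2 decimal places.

Φ⁻¹(H) = Φ⁻¹(0.60) = 0.253
Φ⁻¹(FA) = Φ⁻¹(0.08) = -1.405
c = −½·[z(H) + z(FA)] = −0.5 × (0.253 + (-1.405)) = 0.576

C = 0.58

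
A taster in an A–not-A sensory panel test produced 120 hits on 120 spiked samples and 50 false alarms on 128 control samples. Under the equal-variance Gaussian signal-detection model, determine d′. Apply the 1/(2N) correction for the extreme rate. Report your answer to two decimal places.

The hit rate is 120/120 = 1, so apply the 1/(2N) correction: H → 1 − 1/(2·120) = 0.99583.
z(H) = z(0.99583) = 2.638
z(FA) = z(0.39062) = -0.278
d' = 2.638 − (-0.278) = 2.916

d′ = 2.92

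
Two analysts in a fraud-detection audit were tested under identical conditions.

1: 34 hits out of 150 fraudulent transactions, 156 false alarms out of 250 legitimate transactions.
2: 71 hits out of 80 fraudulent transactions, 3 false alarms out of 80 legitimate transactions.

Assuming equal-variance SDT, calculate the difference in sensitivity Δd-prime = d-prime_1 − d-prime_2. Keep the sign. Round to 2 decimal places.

Δd-prime = -4.06

1: z(0.2267) = -0.750, z(0.6240) = 0.316, d' = -1.066
2: z(0.8875) = 1.213, z(0.0375) = -1.780, d' = 2.993
Δd' = d'_1 − d'_2 = -1.066 − 2.993 = -4.059
2 has the higher sensitivity.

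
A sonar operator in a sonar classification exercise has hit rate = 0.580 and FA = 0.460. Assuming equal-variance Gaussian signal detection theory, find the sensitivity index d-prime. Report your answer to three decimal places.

d-prime = 0.302

Φ⁻¹(H) = Φ⁻¹(0.580) = 0.2019
Φ⁻¹(FA) = Φ⁻¹(0.460) = -0.1004
d' = z(H) − z(FA) = 0.2019 − (-0.1004) = 0.3023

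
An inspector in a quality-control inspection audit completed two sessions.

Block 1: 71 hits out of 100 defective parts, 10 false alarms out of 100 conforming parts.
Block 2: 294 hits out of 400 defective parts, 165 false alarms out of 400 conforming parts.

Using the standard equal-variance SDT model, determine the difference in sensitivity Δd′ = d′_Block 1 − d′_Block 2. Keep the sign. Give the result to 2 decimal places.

Δd′ = 0.99

Block 1: z(0.7100) = 0.553, z(0.1000) = -1.282, d' = 1.835
Block 2: z(0.7350) = 0.628, z(0.4125) = -0.221, d' = 0.849
Δd' = d'_Block 1 − d'_Block 2 = 1.835 − 0.849 = 0.986
Block 1 has the higher sensitivity.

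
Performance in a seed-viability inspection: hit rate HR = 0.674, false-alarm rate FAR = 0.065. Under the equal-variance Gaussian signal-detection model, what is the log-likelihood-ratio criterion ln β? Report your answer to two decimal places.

ln β = 1.04

Φ⁻¹(H) = 0.451
Φ⁻¹(FA) = -1.514
ln β = −½·[z(H)² − z(FA)²] = −0.5 × (0.203 − 2.292) = 1.0445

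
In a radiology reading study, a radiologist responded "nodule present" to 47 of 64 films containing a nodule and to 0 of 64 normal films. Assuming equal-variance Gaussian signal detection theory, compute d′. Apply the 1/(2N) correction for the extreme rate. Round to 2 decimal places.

The false-alarm rate is 0/64 = 0, so apply the 1/(2N) correction: FA → 1/(2·64) = 0.00781.
z(H) = z(0.73438) = 0.626
z(FA) = z(0.00781) = -2.418
d' = 0.626 − (-2.418) = 3.044

d′ = 3.04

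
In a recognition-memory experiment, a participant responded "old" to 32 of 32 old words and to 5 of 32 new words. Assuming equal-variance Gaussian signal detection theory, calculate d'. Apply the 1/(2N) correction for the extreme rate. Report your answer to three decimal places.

The hit rate is 32/32 = 1, so apply the 1/(2N) correction: H → 1 − 1/(2·32) = 0.98438.
z(H) = z(0.98438) = 2.1540
z(FA) = z(0.15625) = -1.0100
d' = 2.1540 − (-1.0100) = 3.1640

d' = 3.164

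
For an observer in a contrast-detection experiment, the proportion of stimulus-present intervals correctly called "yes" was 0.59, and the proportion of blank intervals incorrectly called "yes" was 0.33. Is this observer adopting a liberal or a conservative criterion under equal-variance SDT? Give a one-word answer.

z(H) = 0.228, z(FA) = -0.440
c = −½·(z(H) + z(FA)) = 0.106
c > 0 → conservative criterion (biased toward responding “no”).

conservative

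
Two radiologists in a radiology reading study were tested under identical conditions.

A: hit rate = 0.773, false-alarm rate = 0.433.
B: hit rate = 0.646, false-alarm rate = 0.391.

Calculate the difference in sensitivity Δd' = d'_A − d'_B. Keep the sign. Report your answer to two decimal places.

Δd' = 0.27

A: z(0.773) = 0.749, z(0.433) = -0.169, d' = 0.918
B: z(0.646) = 0.375, z(0.391) = -0.277, d' = 0.652
Δd' = d'_A − d'_B = 0.918 − 0.652 = 0.266
A has the higher sensitivity.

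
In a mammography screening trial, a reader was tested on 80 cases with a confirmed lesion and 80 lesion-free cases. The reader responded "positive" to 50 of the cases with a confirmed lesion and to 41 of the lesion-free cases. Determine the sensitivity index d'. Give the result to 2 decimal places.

H = 50/80 = 0.6250
FA = 41/80 = 0.5125
Φ⁻¹(H) = Φ⁻¹(0.6250) = 0.319
Φ⁻¹(FA) = Φ⁻¹(0.5125) = 0.031
d' = z(H) − z(FA) = 0.319 − 0.031 = 0.288

d' = 0.29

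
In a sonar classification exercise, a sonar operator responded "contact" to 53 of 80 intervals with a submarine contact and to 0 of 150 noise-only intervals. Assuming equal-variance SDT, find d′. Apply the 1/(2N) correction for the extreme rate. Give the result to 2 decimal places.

The false-alarm rate is 0/150 = 0, so apply the 1/(2N) correction: FA → 1/(2·150) = 0.00333.
z(H) = z(0.66250) = 0.419
z(FA) = z(0.00333) = -2.713
d' = 0.419 − (-2.713) = 3.132

d′ = 3.13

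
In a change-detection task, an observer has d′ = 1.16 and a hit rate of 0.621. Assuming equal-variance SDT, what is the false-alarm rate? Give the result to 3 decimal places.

false-alarm rate = 0.197

z(hit rate) = z(0.621) = 0.3081
z(FA) = z(H) − d' = 0.3081 − 1.16 = -0.8519
false-alarm rate = Φ(-0.8519) = 0.1971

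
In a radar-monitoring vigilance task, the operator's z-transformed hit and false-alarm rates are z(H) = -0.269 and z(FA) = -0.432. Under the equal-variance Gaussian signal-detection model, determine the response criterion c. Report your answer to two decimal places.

c = 0.35

c = −½·[z(H) + z(FA)] = −½·(-0.269 + (-0.432)) = 0.3505
c > 0: the operator has a conservative response bias.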